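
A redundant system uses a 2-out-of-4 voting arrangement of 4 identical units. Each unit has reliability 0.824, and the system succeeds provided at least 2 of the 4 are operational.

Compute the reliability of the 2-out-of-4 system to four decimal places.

R = Σ_{i=2}^{4} C(4,i) p^i (1−p)^{4−i} with p = 0.824
C(4,2)·0.824^2·0.176^2 = 0.126192
C(4,3)·0.824^3·0.176^1 = 0.393871
C(4,4)·0.824^4·0.176^0 = 0.461008
Sum = 0.9811

0.9811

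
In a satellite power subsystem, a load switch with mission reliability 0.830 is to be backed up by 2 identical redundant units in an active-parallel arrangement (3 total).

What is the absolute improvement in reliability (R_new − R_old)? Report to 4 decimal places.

R_before = 0.830
R_after = 1 − (1 − 0.830)^3 = 0.9951
ΔR = 0.9951 − 0.830 = 0.1651

0.1651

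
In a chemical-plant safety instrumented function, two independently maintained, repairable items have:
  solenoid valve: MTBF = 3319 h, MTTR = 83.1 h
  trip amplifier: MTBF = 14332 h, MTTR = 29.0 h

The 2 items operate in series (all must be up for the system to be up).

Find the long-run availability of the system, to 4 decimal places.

0.9736

A(solenoid valve) = MTBF/(MTBF+MTTR) = 3319/(3319+83.1) = 0.975574
A(trip amplifier) = MTBF/(MTBF+MTTR) = 14332/(14332+29.0) = 0.997981
Series availability: 0.975574 × 0.997981 = 0.9736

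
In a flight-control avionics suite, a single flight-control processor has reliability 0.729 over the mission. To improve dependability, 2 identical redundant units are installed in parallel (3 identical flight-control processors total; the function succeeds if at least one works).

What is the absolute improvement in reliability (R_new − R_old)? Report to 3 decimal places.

R_before = 0.729
R_after = 1 − (1 − 0.729)^3 = 0.980
ΔR = 0.980 − 0.729 = 0.251

0.251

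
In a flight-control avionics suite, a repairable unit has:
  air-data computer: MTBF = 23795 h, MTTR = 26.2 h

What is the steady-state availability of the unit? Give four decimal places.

A(air-data computer) = MTBF/(MTBF+MTTR) = 23795/(23795+26.2) = 0.9989

0.9989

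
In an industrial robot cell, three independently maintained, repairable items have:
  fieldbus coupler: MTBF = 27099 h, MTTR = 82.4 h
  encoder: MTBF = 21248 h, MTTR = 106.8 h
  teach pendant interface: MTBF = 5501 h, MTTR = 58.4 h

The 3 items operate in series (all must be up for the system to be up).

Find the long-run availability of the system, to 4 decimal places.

0.9816

A(fieldbus coupler) = MTBF/(MTBF+MTTR) = 27099/(27099+82.4) = 0.996969
A(encoder) = MTBF/(MTBF+MTTR) = 21248/(21248+106.8) = 0.994999
A(teach pendant interface) = MTBF/(MTBF+MTTR) = 5501/(5501+58.4) = 0.989495
Series availability: 0.996969 × 0.994999 × 0.989495 = 0.9816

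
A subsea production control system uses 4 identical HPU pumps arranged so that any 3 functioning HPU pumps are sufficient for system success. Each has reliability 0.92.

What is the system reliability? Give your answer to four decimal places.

R = Σ_{i=3}^{4} C(4,i) p^i (1−p)^{4−i} with p = 0.92
C(4,3)·0.92^3·0.08^1 = 0.249180
C(4,4)·0.92^4·0.08^0 = 0.716393
Sum = 0.9656

0.9656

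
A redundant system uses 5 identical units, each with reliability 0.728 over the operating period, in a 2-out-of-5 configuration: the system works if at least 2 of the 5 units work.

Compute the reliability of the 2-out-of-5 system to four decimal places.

R = Σ_{i=2}^{5} C(5,i) p^i (1−p)^{5−i} with p = 0.728
C(5,2)·0.728^2·0.272^3 = 0.106652
C(5,3)·0.728^3·0.272^2 = 0.285451
C(5,4)·0.728^4·0.272^1 = 0.382001
C(5,5)·0.728^5·0.272^0 = 0.204483
Sum = 0.9786

0.9786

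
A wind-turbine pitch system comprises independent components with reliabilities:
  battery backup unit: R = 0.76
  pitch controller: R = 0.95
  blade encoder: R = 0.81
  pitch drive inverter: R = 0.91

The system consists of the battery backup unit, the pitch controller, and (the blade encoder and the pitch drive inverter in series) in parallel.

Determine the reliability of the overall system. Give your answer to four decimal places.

0.9968

Series (blade encoder and pitch drive inverter): 0.810000 × 0.910000 = 0.737100
Parallel (battery backup unit, pitch controller, and [0.737100]): 1 − (1 − 0.760000)(1 − 0.950000)(1 − 0.737100) = 0.9968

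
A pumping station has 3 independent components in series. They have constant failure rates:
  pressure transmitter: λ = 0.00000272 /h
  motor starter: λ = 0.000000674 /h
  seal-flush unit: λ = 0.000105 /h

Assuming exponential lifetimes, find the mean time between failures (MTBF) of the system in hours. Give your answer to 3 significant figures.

9230

Series of exponential components: λ_sys = Σ λ_i
λ_sys = 0.00000272 + 0.000000674 + 0.000105 = 1.0839e-04 /h
MTBF = 1 / λ_sys = 9230 h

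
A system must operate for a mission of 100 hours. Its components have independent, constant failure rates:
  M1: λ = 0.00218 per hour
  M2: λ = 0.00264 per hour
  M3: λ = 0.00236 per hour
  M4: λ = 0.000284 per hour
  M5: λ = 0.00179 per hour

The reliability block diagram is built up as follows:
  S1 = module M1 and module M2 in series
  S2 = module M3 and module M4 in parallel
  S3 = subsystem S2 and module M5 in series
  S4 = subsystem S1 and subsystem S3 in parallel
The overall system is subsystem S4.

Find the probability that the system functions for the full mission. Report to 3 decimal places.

0.935

R(M1) = exp(−0.00218 × 100) = 0.80413
R(M2) = exp(−0.00264 × 100) = 0.76797
R(M3) = exp(−0.00236 × 100) = 0.78978
R(M4) = exp(−0.000284 × 100) = 0.97200
R(M5) = exp(−0.00179 × 100) = 0.83611
Series (M1 and M2): 0.80413 × 0.76797 = 0.61755
Parallel (M3 and M4): 1 − (1 − 0.78978)(1 − 0.97200) = 0.99411
Series ([0.99411] and M5): 0.99411 × 0.83611 = 0.83119
Parallel ([0.61755] and [0.83119]): 1 − (1 − 0.61755)(1 − 0.83119) = 0.935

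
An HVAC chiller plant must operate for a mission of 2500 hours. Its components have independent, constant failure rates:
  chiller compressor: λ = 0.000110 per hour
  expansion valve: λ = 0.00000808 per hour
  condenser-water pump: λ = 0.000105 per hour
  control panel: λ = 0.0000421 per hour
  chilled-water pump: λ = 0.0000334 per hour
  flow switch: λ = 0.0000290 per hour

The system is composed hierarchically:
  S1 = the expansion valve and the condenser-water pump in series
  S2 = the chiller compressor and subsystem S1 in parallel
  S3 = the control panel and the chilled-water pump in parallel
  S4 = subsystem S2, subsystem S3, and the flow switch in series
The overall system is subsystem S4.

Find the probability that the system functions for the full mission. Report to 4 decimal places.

R(chiller compressor) = exp(−0.000110 × 2500) = 0.759572
R(expansion valve) = exp(−0.00000808 × 2500) = 0.980003
R(condenser-water pump) = exp(−0.000105 × 2500) = 0.769126
R(control panel) = exp(−0.0000421 × 2500) = 0.900099
R(chilled-water pump) = exp(−0.0000334 × 2500) = 0.919891
R(flow switch) = exp(−0.0000290 × 2500) = 0.930066
Series (expansion valve and condenser-water pump): 0.980003 × 0.769126 = 0.753746
Parallel (chiller compressor and [0.753746]): 1 − (1 − 0.759572)(1 − 0.753746) = 0.940794
Parallel (control panel and chilled-water pump): 1 − (1 − 0.900099)(1 − 0.919891) = 0.991997
Series ([0.940794], [0.991997], and flow switch): 0.940794 × 0.991997 × 0.930066 = 0.8680

0.8680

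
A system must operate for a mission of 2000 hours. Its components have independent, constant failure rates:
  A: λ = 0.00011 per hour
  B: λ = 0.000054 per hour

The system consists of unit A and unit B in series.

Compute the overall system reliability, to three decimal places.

R(A) = exp(−0.00011 × 2000) = 0.80252
R(B) = exp(−0.000054 × 2000) = 0.89763
Series (A and B): 0.80252 × 0.89763 = 0.720

0.720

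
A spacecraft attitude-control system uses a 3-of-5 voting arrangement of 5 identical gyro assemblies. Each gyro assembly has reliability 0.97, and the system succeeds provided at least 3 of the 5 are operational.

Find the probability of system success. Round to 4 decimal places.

R = Σ_{i=3}^{5} C(5,i) p^i (1−p)^{5−i} with p = 0.97
C(5,3)·0.97^3·0.03^2 = 0.008214
C(5,4)·0.97^4·0.03^1 = 0.132794
C(5,5)·0.97^5·0.03^0 = 0.858734
Sum = 0.9997

0.9997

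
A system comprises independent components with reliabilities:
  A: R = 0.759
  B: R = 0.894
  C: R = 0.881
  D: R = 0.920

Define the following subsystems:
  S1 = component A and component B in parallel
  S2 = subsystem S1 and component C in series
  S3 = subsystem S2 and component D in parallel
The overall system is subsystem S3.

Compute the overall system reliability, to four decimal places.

0.9887

Parallel (A and B): 1 − (1 − 0.759000)(1 − 0.894000) = 0.974454
Series ([0.974454] and C): 0.974454 × 0.881000 = 0.858494
Parallel ([0.858494] and D): 1 − (1 − 0.858494)(1 − 0.920000) = 0.9887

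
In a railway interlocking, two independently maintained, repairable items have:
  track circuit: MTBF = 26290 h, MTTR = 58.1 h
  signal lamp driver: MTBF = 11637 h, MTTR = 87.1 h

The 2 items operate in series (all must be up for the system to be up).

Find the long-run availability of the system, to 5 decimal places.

0.99038

A(track circuit) = MTBF/(MTBF+MTTR) = 26290/(26290+58.1) = 0.997795
A(signal lamp driver) = MTBF/(MTBF+MTTR) = 11637/(11637+87.1) = 0.992571
Series availability: 0.997795 × 0.992571 = 0.99038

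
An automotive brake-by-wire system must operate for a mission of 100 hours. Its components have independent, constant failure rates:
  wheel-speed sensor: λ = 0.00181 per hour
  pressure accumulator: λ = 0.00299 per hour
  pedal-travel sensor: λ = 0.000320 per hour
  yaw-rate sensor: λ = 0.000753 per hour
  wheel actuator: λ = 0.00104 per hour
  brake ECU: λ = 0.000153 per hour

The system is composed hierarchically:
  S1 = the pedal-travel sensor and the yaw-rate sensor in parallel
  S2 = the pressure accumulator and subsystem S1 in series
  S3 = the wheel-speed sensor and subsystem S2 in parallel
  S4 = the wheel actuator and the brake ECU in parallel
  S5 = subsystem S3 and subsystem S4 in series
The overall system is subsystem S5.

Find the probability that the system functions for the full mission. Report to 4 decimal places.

0.9555

R(wheel-speed sensor) = exp(−0.00181 × 100) = 0.834435
R(pressure accumulator) = exp(−0.00299 × 100) = 0.741559
R(pedal-travel sensor) = exp(−0.000320 × 100) = 0.968507
R(yaw-rate sensor) = exp(−0.000753 × 100) = 0.927465
R(wheel actuator) = exp(−0.00104 × 100) = 0.901225
R(brake ECU) = exp(−0.000153 × 100) = 0.984816
Parallel (pedal-travel sensor and yaw-rate sensor): 1 − (1 − 0.968507)(1 − 0.927465) = 0.997716
Series (pressure accumulator and [0.997716]): 0.741559 × 0.997716 = 0.739865
Parallel (wheel-speed sensor and [0.739865]): 1 − (1 − 0.834435)(1 − 0.739865) = 0.956931
Parallel (wheel actuator and brake ECU): 1 − (1 − 0.901225)(1 − 0.984816) = 0.998500
Series ([0.956931] and [0.998500]): 0.956931 × 0.998500 = 0.9555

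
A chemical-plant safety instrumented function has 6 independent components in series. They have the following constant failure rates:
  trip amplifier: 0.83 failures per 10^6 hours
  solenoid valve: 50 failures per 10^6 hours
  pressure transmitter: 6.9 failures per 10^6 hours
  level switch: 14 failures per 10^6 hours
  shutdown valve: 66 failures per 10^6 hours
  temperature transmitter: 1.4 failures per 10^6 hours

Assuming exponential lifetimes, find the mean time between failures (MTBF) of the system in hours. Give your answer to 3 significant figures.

7190

Series of exponential components: λ_sys = Σ λ_i
λ_sys = 0.00000083 + 0.000050 + 0.0000069 + 0.000014 + 0.000066 + 0.0000014 = 1.3913e-04 /h
MTBF = 1 / λ_sys = 7190 h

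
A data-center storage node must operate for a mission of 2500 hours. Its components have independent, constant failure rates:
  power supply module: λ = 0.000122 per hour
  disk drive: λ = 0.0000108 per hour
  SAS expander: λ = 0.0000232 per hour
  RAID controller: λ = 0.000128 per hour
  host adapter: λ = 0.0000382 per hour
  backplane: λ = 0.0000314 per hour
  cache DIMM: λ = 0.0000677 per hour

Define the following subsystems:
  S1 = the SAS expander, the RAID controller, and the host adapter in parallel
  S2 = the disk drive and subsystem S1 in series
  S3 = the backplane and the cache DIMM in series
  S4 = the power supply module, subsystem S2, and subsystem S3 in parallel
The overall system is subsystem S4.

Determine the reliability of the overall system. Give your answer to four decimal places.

0.9984

R(power supply module) = exp(−0.000122 × 2500) = 0.737123
R(disk drive) = exp(−0.0000108 × 2500) = 0.973361
R(SAS expander) = exp(−0.0000232 × 2500) = 0.943650
R(RAID controller) = exp(−0.000128 × 2500) = 0.726149
R(host adapter) = exp(−0.0000382 × 2500) = 0.908918
R(backplane) = exp(−0.0000314 × 2500) = 0.924502
R(cache DIMM) = exp(−0.0000677 × 2500) = 0.844298
Parallel (SAS expander, RAID controller, and host adapter): 1 − (1 − 0.943650)(1 − 0.726149)(1 − 0.908918) = 0.998594
Series (disk drive and [0.998594]): 0.973361 × 0.998594 = 0.971992
Series (backplane and cache DIMM): 0.924502 × 0.844298 = 0.780555
Parallel (power supply module, [0.971992], and [0.780555]): 1 − (1 − 0.737123)(1 − 0.971992)(1 − 0.780555) = 0.9984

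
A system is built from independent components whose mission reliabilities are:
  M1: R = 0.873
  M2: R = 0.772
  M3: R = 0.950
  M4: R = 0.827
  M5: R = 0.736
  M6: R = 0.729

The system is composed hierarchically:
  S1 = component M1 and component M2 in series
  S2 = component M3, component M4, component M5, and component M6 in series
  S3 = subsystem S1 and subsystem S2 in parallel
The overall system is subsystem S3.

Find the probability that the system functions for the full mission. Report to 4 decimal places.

0.8114

Series (M1 and M2): 0.873000 × 0.772000 = 0.673956
Series (M3, M4, M5, and M6): 0.950000 × 0.827000 × 0.736000 × 0.729000 = 0.421536
Parallel ([0.673956] and [0.421536]): 1 − (1 − 0.673956)(1 − 0.421536) = 0.8114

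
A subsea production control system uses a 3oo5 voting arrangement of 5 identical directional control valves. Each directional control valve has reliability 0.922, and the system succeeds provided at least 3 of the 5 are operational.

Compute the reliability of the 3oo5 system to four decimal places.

R = Σ_{i=3}^{5} C(5,i) p^i (1−p)^{5−i} with p = 0.922
C(5,3)·0.922^3·0.078^2 = 0.047685
C(5,4)·0.922^4·0.078^1 = 0.281831
C(5,5)·0.922^5·0.078^0 = 0.666277
Sum = 0.9958

0.9958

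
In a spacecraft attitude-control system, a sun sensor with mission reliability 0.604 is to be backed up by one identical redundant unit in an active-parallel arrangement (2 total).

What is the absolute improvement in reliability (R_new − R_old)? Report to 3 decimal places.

R_before = 0.604
R_after = 1 − (1 − 0.604)^2 = 0.843
ΔR = 0.843 − 0.604 = 0.239

0.239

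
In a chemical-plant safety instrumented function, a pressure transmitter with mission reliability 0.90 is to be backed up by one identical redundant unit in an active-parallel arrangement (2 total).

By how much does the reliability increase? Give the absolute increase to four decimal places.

R_before = 0.90
R_after = 1 − (1 − 0.90)^2 = 0.9900
ΔR = 0.9900 − 0.90 = 0.0900

0.0900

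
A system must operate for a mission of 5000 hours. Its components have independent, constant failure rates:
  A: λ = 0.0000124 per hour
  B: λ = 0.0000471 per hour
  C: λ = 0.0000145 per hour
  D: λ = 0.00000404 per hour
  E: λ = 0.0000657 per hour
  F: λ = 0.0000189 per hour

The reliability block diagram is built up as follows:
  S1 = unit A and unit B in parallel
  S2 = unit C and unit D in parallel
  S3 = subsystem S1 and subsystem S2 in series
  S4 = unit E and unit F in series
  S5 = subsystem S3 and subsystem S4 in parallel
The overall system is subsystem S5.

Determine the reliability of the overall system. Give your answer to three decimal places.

0.995

R(A) = exp(−0.0000124 × 5000) = 0.93988
R(B) = exp(−0.0000471 × 5000) = 0.79018
R(C) = exp(−0.0000145 × 5000) = 0.93007
R(D) = exp(−0.00000404 × 5000) = 0.98000
R(E) = exp(−0.0000657 × 5000) = 0.72000
R(F) = exp(−0.0000189 × 5000) = 0.90983
Parallel (A and B): 1 − (1 − 0.93988)(1 − 0.79018) = 0.98739
Parallel (C and D): 1 − (1 − 0.93007)(1 − 0.98000) = 0.99860
Series ([0.98739] and [0.99860]): 0.98739 × 0.99860 = 0.98601
Series (E and F): 0.72000 × 0.90983 = 0.65508
Parallel ([0.98601] and [0.65508]): 1 − (1 − 0.98601)(1 − 0.65508) = 0.995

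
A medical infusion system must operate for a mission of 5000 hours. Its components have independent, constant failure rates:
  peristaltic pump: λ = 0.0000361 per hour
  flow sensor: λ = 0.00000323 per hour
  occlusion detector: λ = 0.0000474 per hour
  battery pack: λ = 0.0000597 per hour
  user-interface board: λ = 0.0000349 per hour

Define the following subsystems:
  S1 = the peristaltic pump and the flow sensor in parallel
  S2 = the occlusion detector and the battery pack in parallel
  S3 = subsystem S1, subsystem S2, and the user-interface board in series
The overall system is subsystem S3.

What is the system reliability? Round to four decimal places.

0.7920

R(peristaltic pump) = exp(−0.0000361 × 5000) = 0.834853
R(flow sensor) = exp(−0.00000323 × 5000) = 0.983980
R(occlusion detector) = exp(−0.0000474 × 5000) = 0.788991
R(battery pack) = exp(−0.0000597 × 5000) = 0.741930
R(user-interface board) = exp(−0.0000349 × 5000) = 0.839877
Parallel (peristaltic pump and flow sensor): 1 − (1 − 0.834853)(1 − 0.983980) = 0.997354
Parallel (occlusion detector and battery pack): 1 − (1 − 0.788991)(1 − 0.741930) = 0.945545
Series ([0.997354], [0.945545], and user-interface board): 0.997354 × 0.945545 × 0.839877 = 0.7920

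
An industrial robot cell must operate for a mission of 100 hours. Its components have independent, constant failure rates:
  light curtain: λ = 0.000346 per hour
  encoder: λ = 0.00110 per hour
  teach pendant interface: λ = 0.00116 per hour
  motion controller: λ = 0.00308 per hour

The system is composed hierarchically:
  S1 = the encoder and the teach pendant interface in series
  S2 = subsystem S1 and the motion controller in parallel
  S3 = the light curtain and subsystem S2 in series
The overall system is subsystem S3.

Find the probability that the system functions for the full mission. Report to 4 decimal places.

0.9142

R(light curtain) = exp(−0.000346 × 100) = 0.965992
R(encoder) = exp(−0.00110 × 100) = 0.895834
R(teach pendant interface) = exp(−0.00116 × 100) = 0.890475
R(motion controller) = exp(−0.00308 × 100) = 0.734915
Series (encoder and teach pendant interface): 0.895834 × 0.890475 = 0.797718
Parallel ([0.797718] and motion controller): 1 − (1 − 0.797718)(1 − 0.734915) = 0.946378
Series (light curtain and [0.946378]): 0.965992 × 0.946378 = 0.9142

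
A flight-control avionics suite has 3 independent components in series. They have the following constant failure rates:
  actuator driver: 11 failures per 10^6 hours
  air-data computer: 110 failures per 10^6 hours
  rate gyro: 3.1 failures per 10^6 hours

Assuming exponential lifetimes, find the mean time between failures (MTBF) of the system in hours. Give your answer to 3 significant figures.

Series of exponential components: λ_sys = Σ λ_i
λ_sys = 0.000011 + 0.00011 + 0.0000031 = 1.2410e-04 /h
MTBF = 1 / λ_sys = 8060 h

8060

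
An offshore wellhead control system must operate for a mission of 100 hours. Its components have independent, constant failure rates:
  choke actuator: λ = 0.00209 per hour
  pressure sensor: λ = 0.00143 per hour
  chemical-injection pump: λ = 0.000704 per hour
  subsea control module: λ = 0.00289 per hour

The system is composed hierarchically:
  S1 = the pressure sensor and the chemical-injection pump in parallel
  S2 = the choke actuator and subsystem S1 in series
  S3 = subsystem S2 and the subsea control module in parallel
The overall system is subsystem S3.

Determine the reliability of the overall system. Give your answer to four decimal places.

0.9508

R(choke actuator) = exp(−0.00209 × 100) = 0.811395
R(pressure sensor) = exp(−0.00143 × 100) = 0.866754
R(chemical-injection pump) = exp(−0.000704 × 100) = 0.932021
R(subsea control module) = exp(−0.00289 × 100) = 0.749012
Parallel (pressure sensor and chemical-injection pump): 1 − (1 − 0.866754)(1 − 0.932021) = 0.990942
Series (choke actuator and [0.990942]): 0.811395 × 0.990942 = 0.804045
Parallel ([0.804045] and subsea control module): 1 − (1 − 0.804045)(1 − 0.749012) = 0.9508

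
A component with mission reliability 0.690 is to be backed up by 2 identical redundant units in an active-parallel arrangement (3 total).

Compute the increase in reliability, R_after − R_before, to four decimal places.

R_before = 0.690
R_after = 1 − (1 − 0.690)^3 = 0.9702
ΔR = 0.9702 − 0.690 = 0.2802

0.2802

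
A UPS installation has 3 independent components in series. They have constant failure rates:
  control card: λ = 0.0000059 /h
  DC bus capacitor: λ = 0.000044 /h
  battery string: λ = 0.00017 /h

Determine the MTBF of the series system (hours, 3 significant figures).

Series of exponential components: λ_sys = Σ λ_i
λ_sys = 0.0000059 + 0.000044 + 0.00017 = 2.1990e-04 /h
MTBF = 1 / λ_sys = 4550 h

4550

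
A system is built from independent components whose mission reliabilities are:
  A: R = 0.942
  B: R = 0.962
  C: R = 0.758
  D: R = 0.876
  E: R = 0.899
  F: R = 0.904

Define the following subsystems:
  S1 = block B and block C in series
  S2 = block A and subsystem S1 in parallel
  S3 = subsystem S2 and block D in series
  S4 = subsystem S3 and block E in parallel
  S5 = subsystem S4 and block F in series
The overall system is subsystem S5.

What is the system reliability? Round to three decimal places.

0.891

Series (B and C): 0.96200 × 0.75800 = 0.72920
Parallel (A and [0.72920]): 1 − (1 − 0.94200)(1 − 0.72920) = 0.98429
Series ([0.98429] and D): 0.98429 × 0.87600 = 0.86224
Parallel ([0.86224] and E): 1 − (1 − 0.86224)(1 − 0.89900) = 0.98609
Series ([0.98609] and F): 0.98609 × 0.90400 = 0.891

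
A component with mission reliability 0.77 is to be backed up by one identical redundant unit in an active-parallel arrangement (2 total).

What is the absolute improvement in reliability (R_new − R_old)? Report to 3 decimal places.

0.177

R_before = 0.77
R_after = 1 − (1 − 0.77)^2 = 0.947
ΔR = 0.947 − 0.77 = 0.177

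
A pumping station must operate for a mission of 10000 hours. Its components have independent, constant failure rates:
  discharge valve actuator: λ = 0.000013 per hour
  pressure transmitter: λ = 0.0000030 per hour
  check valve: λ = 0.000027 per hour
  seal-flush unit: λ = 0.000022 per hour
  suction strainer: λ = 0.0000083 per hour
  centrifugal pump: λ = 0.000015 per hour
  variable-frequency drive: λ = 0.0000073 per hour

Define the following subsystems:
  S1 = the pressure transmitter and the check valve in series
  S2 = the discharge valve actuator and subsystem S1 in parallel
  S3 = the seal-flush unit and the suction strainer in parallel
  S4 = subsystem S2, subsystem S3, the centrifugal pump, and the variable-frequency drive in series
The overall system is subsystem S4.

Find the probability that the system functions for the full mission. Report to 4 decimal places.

R(discharge valve actuator) = exp(−0.000013 × 10000) = 0.878095
R(pressure transmitter) = exp(−0.0000030 × 10000) = 0.970446
R(check valve) = exp(−0.000027 × 10000) = 0.763379
R(seal-flush unit) = exp(−0.000022 × 10000) = 0.802519
R(suction strainer) = exp(−0.0000083 × 10000) = 0.920351
R(centrifugal pump) = exp(−0.000015 × 10000) = 0.860708
R(variable-frequency drive) = exp(−0.0000073 × 10000) = 0.929601
Series (pressure transmitter and check valve): 0.970446 × 0.763379 = 0.740818
Parallel (discharge valve actuator and [0.740818]): 1 − (1 − 0.878095)(1 − 0.740818) = 0.968404
Parallel (seal-flush unit and suction strainer): 1 − (1 − 0.802519)(1 − 0.920351) = 0.984271
Series ([0.968404], [0.984271], centrifugal pump, and variable-frequency drive): 0.968404 × 0.984271 × 0.860708 × 0.929601 = 0.7626

0.7626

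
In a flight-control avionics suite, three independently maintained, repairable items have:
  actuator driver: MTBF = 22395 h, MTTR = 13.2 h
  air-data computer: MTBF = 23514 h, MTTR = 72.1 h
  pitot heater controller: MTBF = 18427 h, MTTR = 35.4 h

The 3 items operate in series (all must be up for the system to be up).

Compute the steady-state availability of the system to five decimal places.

A(actuator driver) = MTBF/(MTBF+MTTR) = 22395/(22395+13.2) = 0.999411
A(air-data computer) = MTBF/(MTBF+MTTR) = 23514/(23514+72.1) = 0.996943
A(pitot heater controller) = MTBF/(MTBF+MTTR) = 18427/(18427+35.4) = 0.998083
Series availability: 0.999411 × 0.996943 × 0.998083 = 0.99445

0.99445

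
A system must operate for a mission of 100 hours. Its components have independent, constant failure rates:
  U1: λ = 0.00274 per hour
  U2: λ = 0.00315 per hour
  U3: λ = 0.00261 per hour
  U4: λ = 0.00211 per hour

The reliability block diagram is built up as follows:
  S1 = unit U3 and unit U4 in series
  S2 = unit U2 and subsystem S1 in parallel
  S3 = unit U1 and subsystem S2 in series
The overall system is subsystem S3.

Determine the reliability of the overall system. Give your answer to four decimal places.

R(U1) = exp(−0.00274 × 100) = 0.760332
R(U2) = exp(−0.00315 × 100) = 0.729789
R(U3) = exp(−0.00261 × 100) = 0.770281
R(U4) = exp(−0.00211 × 100) = 0.809774
Series (U3 and U4): 0.770281 × 0.809774 = 0.623754
Parallel (U2 and [0.623754]): 1 − (1 − 0.729789)(1 − 0.623754) = 0.898334
Series (U1 and [0.898334]): 0.760332 × 0.898334 = 0.6830

0.6830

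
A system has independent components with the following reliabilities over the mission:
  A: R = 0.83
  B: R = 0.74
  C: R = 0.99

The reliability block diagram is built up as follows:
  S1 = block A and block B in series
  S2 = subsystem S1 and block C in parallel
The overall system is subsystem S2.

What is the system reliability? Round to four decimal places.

Series (A and B): 0.830000 × 0.740000 = 0.614200
Parallel ([0.614200] and C): 1 − (1 − 0.614200)(1 − 0.990000) = 0.9961

0.9961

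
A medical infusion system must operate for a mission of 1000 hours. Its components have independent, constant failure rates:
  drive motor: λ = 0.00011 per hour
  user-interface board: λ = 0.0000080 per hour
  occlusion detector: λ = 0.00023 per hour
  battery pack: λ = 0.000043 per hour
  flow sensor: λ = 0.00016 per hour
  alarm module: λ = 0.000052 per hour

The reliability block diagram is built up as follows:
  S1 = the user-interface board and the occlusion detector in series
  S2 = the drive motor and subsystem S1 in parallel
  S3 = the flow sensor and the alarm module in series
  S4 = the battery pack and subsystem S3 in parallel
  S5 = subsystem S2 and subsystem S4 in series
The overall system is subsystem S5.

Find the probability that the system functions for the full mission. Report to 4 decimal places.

0.9701

R(drive motor) = exp(−0.00011 × 1000) = 0.895834
R(user-interface board) = exp(−0.0000080 × 1000) = 0.992032
R(occlusion detector) = exp(−0.00023 × 1000) = 0.794534
R(battery pack) = exp(−0.000043 × 1000) = 0.957911
R(flow sensor) = exp(−0.00016 × 1000) = 0.852144
R(alarm module) = exp(−0.000052 × 1000) = 0.949329
Series (user-interface board and occlusion detector): 0.992032 × 0.794534 = 0.788203
Parallel (drive motor and [0.788203]): 1 − (1 − 0.895834)(1 − 0.788203) = 0.977938
Series (flow sensor and alarm module): 0.852144 × 0.949329 = 0.808965
Parallel (battery pack and [0.808965]): 1 − (1 − 0.957911)(1 − 0.808965) = 0.991960
Series ([0.977938] and [0.991960]): 0.977938 × 0.991960 = 0.9701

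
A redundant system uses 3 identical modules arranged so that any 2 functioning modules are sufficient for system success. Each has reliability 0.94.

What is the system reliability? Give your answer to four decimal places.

R = Σ_{i=2}^{3} C(3,i) p^i (1−p)^{3−i} with p = 0.94
C(3,2)·0.94^2·0.06^1 = 0.159048
C(3,3)·0.94^3·0.06^0 = 0.830584
Sum = 0.9896

0.9896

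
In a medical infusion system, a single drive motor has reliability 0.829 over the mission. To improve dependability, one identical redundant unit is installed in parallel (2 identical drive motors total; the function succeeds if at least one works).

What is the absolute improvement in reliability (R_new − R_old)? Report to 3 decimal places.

0.142

R_before = 0.829
R_after = 1 − (1 − 0.829)^2 = 0.971
ΔR = 0.971 − 0.829 = 0.142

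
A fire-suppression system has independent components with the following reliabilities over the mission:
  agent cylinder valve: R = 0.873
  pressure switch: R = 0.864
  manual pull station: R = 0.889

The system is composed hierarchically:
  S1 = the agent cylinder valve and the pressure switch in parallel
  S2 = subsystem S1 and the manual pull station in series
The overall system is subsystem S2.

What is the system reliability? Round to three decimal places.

0.874

Parallel (agent cylinder valve and pressure switch): 1 − (1 − 0.87300)(1 − 0.86400) = 0.98273
Series ([0.98273] and manual pull station): 0.98273 × 0.88900 = 0.874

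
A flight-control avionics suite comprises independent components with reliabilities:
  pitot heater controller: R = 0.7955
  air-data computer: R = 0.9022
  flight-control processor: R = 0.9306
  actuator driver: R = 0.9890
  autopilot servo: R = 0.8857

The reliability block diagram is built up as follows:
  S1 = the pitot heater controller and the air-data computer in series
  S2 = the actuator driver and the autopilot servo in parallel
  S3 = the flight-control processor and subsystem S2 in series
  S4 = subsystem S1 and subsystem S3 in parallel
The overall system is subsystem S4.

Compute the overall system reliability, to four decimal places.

Series (pitot heater controller and air-data computer): 0.795500 × 0.902200 = 0.717700
Parallel (actuator driver and autopilot servo): 1 − (1 − 0.989000)(1 − 0.885700) = 0.998743
Series (flight-control processor and [0.998743]): 0.930600 × 0.998743 = 0.929430
Parallel ([0.717700] and [0.929430]): 1 − (1 − 0.717700)(1 − 0.929430) = 0.9801

0.9801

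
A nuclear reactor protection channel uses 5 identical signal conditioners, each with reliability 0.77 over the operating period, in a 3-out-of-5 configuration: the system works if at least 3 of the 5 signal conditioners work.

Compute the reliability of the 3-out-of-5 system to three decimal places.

R = Σ_{i=3}^{5} C(5,i) p^i (1−p)^{5−i} with p = 0.77
C(5,3)·0.77^3·0.23^2 = 0.24151
C(5,4)·0.77^4·0.23^1 = 0.40426
C(5,5)·0.77^5·0.23^0 = 0.27068
Sum = 0.916

0.916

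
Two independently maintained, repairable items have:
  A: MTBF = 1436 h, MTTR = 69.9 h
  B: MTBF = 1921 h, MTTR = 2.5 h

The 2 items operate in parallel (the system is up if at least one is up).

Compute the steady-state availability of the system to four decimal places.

A(A) = MTBF/(MTBF+MTTR) = 1436/(1436+69.9) = 0.953583
A(B) = MTBF/(MTBF+MTTR) = 1921/(1921+2.5) = 0.998700
Parallel availability: 1 − (1 − 0.953583)(1 − 0.998700) = 0.9999

0.9999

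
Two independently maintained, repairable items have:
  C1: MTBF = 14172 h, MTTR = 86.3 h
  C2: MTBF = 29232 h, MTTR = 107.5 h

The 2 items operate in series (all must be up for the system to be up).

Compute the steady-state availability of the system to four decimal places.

A(C1) = MTBF/(MTBF+MTTR) = 14172/(14172+86.3) = 0.993947
A(C2) = MTBF/(MTBF+MTTR) = 29232/(29232+107.5) = 0.996336
Series availability: 0.993947 × 0.996336 = 0.9903

0.9903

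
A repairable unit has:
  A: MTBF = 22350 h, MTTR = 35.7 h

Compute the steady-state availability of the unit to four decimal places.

A(A) = MTBF/(MTBF+MTTR) = 22350/(22350+35.7) = 0.9984

0.9984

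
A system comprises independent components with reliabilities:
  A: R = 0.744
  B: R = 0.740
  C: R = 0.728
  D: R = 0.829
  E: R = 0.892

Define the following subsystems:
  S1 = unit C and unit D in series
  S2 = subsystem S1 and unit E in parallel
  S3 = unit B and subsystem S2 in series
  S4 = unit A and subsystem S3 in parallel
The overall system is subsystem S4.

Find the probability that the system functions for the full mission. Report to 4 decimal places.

0.9253

Series (C and D): 0.728000 × 0.829000 = 0.603512
Parallel ([0.603512] and E): 1 − (1 − 0.603512)(1 − 0.892000) = 0.957179
Series (B and [0.957179]): 0.740000 × 0.957179 = 0.708312
Parallel (A and [0.708312]): 1 − (1 − 0.744000)(1 − 0.708312) = 0.9253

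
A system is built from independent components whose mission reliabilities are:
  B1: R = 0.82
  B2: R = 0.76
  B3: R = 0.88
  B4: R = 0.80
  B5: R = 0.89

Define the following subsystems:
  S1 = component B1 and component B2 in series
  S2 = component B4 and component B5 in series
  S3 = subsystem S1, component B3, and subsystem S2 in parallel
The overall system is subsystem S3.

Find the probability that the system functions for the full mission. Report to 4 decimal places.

Series (B1 and B2): 0.820000 × 0.760000 = 0.623200
Series (B4 and B5): 0.800000 × 0.890000 = 0.712000
Parallel ([0.623200], B3, and [0.712000]): 1 − (1 − 0.623200)(1 − 0.880000)(1 − 0.712000) = 0.9870

0.9870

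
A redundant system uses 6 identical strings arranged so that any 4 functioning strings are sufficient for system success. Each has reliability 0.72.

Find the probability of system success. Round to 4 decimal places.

R = Σ_{i=4}^{6} C(6,i) p^i (1−p)^{6−i} with p = 0.72
C(6,4)·0.72^4·0.28^2 = 0.316037
C(6,5)·0.72^5·0.28^1 = 0.325066
C(6,6)·0.72^6·0.28^0 = 0.139314
Sum = 0.7804

0.7804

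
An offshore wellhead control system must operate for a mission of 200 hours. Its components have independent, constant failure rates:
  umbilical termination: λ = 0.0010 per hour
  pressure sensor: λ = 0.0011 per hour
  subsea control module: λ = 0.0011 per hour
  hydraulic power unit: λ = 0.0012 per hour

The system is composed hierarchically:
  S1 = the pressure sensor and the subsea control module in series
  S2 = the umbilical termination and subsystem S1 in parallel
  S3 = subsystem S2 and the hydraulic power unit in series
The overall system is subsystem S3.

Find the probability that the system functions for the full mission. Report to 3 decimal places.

0.736

R(umbilical termination) = exp(−0.0010 × 200) = 0.81873
R(pressure sensor) = exp(−0.0011 × 200) = 0.80252
R(subsea control module) = exp(−0.0011 × 200) = 0.80252
R(hydraulic power unit) = exp(−0.0012 × 200) = 0.78663
Series (pressure sensor and subsea control module): 0.80252 × 0.80252 = 0.64404
Parallel (umbilical termination and [0.64404]): 1 − (1 − 0.81873)(1 − 0.64404) = 0.93548
Series ([0.93548] and hydraulic power unit): 0.93548 × 0.78663 = 0.736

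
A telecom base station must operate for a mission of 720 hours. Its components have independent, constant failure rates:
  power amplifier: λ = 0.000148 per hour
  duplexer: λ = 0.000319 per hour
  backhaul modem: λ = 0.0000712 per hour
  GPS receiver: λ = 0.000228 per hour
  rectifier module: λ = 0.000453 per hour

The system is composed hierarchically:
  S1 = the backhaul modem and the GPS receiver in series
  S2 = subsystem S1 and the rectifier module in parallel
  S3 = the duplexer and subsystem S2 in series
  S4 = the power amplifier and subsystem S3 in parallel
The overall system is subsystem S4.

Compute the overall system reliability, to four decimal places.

0.9749

R(power amplifier) = exp(−0.000148 × 720) = 0.898921
R(duplexer) = exp(−0.000319 × 720) = 0.794788
R(backhaul modem) = exp(−0.0000712 × 720) = 0.950028
R(GPS receiver) = exp(−0.000228 × 720) = 0.848606
R(rectifier module) = exp(−0.000453 × 720) = 0.721690
Series (backhaul modem and GPS receiver): 0.950028 × 0.848606 = 0.806199
Parallel ([0.806199] and rectifier module): 1 − (1 − 0.806199)(1 − 0.721690) = 0.946063
Series (duplexer and [0.946063]): 0.794788 × 0.946063 = 0.751920
Parallel (power amplifier and [0.751920]): 1 − (1 − 0.898921)(1 − 0.751920) = 0.9749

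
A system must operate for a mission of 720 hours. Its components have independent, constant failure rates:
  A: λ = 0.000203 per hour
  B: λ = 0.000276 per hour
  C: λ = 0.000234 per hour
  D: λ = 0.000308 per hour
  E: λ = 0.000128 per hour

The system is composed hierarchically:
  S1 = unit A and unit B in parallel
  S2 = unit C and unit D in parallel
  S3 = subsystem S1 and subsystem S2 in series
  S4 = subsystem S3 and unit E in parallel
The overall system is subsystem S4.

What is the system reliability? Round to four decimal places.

R(A) = exp(−0.000203 × 720) = 0.864019
R(B) = exp(−0.000276 × 720) = 0.819779
R(C) = exp(−0.000234 × 720) = 0.844948
R(D) = exp(−0.000308 × 720) = 0.801108
R(E) = exp(−0.000128 × 720) = 0.911959
Parallel (A and B): 1 − (1 − 0.864019)(1 − 0.819779) = 0.975493
Parallel (C and D): 1 − (1 − 0.844948)(1 − 0.801108) = 0.969161
Series ([0.975493] and [0.969161]): 0.975493 × 0.969161 = 0.945410
Parallel ([0.945410] and E): 1 − (1 − 0.945410)(1 − 0.911959) = 0.9952

0.9952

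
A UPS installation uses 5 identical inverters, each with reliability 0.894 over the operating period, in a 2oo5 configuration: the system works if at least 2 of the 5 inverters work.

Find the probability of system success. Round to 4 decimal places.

0.9994

R = Σ_{i=2}^{5} C(5,i) p^i (1−p)^{5−i} with p = 0.894
C(5,2)·0.894^2·0.106^3 = 0.009519
C(5,3)·0.894^3·0.106^2 = 0.080283
C(5,4)·0.894^4·0.106^1 = 0.338552
C(5,5)·0.894^5·0.106^0 = 0.571068
Sum = 0.9994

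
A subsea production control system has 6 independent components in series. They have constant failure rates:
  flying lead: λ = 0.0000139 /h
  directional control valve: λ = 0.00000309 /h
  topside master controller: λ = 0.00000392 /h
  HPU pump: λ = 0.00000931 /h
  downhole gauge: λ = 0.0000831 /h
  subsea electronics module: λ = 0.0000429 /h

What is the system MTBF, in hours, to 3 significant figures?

Series of exponential components: λ_sys = Σ λ_i
λ_sys = 0.0000139 + 0.00000309 + 0.00000392 + 0.00000931 + 0.0000831 + 0.0000429 = 1.5622e-04 /h
MTBF = 1 / λ_sys = 6400 h

6400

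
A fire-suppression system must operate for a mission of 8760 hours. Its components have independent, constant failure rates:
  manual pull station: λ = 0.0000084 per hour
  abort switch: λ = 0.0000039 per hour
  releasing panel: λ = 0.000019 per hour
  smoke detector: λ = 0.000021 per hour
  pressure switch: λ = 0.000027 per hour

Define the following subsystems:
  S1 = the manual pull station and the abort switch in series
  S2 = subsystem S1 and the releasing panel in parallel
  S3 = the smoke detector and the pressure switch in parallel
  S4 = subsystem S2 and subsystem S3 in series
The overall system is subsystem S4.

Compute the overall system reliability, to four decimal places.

R(manual pull station) = exp(−0.0000084 × 8760) = 0.929058
R(abort switch) = exp(−0.0000039 × 8760) = 0.966413
R(releasing panel) = exp(−0.000019 × 8760) = 0.846674
R(smoke detector) = exp(−0.000021 × 8760) = 0.831969
R(pressure switch) = exp(−0.000027 × 8760) = 0.789370
Series (manual pull station and abort switch): 0.929058 × 0.966413 = 0.897854
Parallel ([0.897854] and releasing panel): 1 − (1 − 0.897854)(1 − 0.846674) = 0.984338
Parallel (smoke detector and pressure switch): 1 − (1 − 0.831969)(1 − 0.789370) = 0.964608
Series ([0.984338] and [0.964608]): 0.984338 × 0.964608 = 0.9495

0.9495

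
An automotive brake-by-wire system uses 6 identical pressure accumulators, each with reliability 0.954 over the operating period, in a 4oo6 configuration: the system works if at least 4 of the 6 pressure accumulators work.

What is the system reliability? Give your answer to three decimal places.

R = Σ_{i=4}^{6} C(6,i) p^i (1−p)^{6−i} with p = 0.954
C(6,4)·0.954^4·0.046^2 = 0.02629
C(6,5)·0.954^5·0.046^1 = 0.21810
C(6,6)·0.954^6·0.046^0 = 0.75386
Sum = 0.998

0.998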